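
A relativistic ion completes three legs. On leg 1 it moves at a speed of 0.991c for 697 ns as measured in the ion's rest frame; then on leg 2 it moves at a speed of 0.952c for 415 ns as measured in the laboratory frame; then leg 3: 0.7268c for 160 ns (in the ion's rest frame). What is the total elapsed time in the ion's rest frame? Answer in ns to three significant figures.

τ = 984 ns

Leg 1: 697 ns is already measured in the ion's rest frame.
Leg 2: γ = 1/√(1 − 0.952²) = 1/√0.09370 = 3.267; τ_2 = 415/3.267 = 127.0 ns.
Leg 3: 160 ns is already measured in the ion's rest frame.
Total: 697.0 + 127.0 + 160.0 ns.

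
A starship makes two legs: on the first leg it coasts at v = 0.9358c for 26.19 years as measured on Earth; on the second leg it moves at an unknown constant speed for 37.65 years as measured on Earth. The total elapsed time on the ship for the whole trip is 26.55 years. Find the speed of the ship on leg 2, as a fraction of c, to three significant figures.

Leg 1: γ = 1/√(1 − 0.9358²) = 1/√0.1243 = 2.837; τ_1 = 26.19/2.837 = 9.233 years.
Leg 2: speed unknown; τ_2 = 37.65/γ_2.
Total proper time: 9.233 + τ_2 = 26.55, so τ_2 = 26.55 − 9.233 = 17.32 years.
γ_2 = 37.65/17.32 = 2.174; β = √(1 − 1/γ²) = √0.7884.

β = 0.888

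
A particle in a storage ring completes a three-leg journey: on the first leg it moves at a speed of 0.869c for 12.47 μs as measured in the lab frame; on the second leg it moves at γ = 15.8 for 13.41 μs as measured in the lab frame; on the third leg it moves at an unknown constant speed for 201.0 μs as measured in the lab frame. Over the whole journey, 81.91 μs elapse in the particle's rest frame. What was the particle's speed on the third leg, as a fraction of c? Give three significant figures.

Leg 1: γ = 1/√(1 − 0.869²) = 1/√0.2448 = 2.021; τ_1 = 12.47/2.021 = 6.170 μs.
Leg 2: γ = 15.8; τ_2 = 13.41/15.80 = 0.8487 μs.
Leg 3: speed unknown; τ_3 = 201.0/γ_3.
Total proper time: 6.170 + 0.8487 + τ_3 = 81.91, so τ_3 = 81.91 − 7.019 = 74.89 μs.
γ_3 = 201.0/74.89 = 2.684; β = √(1 − 1/γ²) = √0.8612.

β = 0.928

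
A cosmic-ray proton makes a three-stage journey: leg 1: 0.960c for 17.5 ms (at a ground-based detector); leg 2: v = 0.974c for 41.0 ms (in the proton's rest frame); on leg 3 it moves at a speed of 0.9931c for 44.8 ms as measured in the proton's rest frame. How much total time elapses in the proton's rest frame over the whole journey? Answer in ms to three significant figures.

Leg 1: γ = 1/√(1 − 0.960²) = 25/7 ≈ 3.571; τ_1 = 17.5/3.571 = 4.900 ms.
Leg 2: 41.0 ms is already measured in the proton's rest frame.
Leg 3: 44.8 ms is already measured in the proton's rest frame.
Total: 4.900 + 41.00 + 44.80 ms.

τ = 90.7 ms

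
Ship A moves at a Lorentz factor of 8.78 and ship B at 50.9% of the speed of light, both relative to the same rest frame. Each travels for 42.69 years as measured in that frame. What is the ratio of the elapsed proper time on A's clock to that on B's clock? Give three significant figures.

τ_A/τ_B = 0.132

A: γ = 8.78. B: β = 0.509; γ = 1/√(1 − 0.509²) = 1/√0.7409 = 1.162.
τ_A/τ_B = γ_B/γ_A = 1.162/8.780 = 0.1323, so τ_A/τ_B = 0.1323.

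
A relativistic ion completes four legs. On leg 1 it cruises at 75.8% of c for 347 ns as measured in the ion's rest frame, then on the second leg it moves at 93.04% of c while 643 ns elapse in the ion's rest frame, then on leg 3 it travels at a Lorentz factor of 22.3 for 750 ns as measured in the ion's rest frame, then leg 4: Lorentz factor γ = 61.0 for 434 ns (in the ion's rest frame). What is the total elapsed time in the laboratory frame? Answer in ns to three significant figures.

Δt = 4.55×10⁴ ns

Leg 1: β = 0.758; γ = 1/√(1 − 0.758²) = 1/√0.4254 = 1.533; Δt_1 = 1.533 × 347 = 532.0 ns.
Leg 2: β = 0.9304; γ = 1/√(1 − 0.9304²) = 1/√0.1344 = 2.728; Δt_2 = 2.728 × 643 = 1754 ns.
Leg 3: γ = 22.3; Δt_3 = 22.30 × 750 = 1.672×10⁴ ns.
Leg 4: γ = 61.0; Δt_4 = 61.00 × 434 = 2.647×10⁴ ns.
Total: 532.0 + 1754 + 1.672×10⁴ + 2.647×10⁴ ns.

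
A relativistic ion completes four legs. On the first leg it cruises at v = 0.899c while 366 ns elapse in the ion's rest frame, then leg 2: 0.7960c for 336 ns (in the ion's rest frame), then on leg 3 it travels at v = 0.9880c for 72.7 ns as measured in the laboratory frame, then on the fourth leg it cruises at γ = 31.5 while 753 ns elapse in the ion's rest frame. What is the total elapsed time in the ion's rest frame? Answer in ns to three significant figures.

Leg 1: 366 ns is already measured in the ion's rest frame.
Leg 2: 336 ns is already measured in the ion's rest frame.
Leg 3: γ = 1/√(1 − 0.9880²) = 1/√0.02386 = 6.474; τ_3 = 72.7/6.474 = 11.23 ns.
Leg 4: 753 ns is already measured in the ion's rest frame.
Total: 366.0 + 336.0 + 11.23 + 753.0 ns.

τ = 1470 ns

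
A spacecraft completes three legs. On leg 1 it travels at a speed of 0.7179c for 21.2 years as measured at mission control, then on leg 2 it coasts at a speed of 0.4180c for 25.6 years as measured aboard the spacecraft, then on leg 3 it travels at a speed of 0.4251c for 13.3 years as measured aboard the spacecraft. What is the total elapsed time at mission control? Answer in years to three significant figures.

Δt = 64.1 years

Leg 1: 21.2 years is already measured at mission control.
Leg 2: γ = 1/√(1 − 0.4180²) = 1/√0.8253 = 1.101; Δt_2 = 1.101 × 25.6 = 28.18 years.
Leg 3: γ = 1/√(1 − 0.4251²) = 1/√0.8193 = 1.105; Δt_3 = 1.105 × 13.3 = 14.69 years.
Total: 21.20 + 28.18 + 14.69 years.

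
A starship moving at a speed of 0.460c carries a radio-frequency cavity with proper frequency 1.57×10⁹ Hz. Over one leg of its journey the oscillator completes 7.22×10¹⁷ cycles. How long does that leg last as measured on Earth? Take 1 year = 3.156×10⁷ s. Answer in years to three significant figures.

γ = 1/√(1 − 0.460²) = 1/√0.7884 = 1.126
Proper time for N cycles: τ = N/f = 7.22×10¹⁷/(1.57×10⁹) = 4.599×10⁸ s = 14.57 years.
Lab-frame duration Δt = γτ = 1.126 × 14.57 = 16.41 years.

Δt = 16.4 years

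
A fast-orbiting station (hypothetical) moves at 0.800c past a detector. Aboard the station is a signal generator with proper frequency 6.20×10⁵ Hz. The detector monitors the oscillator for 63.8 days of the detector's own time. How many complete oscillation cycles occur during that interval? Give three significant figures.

N = 2.05×10¹²

γ = 1/√(1 − 0.800²) = 5/3 ≈ 1.667
During 63.8 days of lab time, the oscillator's proper time advances by τ = Δt/γ = 63.8/1.667 = 38.28 days = 3.307×10⁶ s.
N = f × τ = 6.20×10⁵ × 3.307×10⁶ = 2.051×10¹².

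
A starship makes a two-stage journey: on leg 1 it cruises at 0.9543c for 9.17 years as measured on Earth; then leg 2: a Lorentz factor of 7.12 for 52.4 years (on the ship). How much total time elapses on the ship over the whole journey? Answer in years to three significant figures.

Leg 1: γ = 1/√(1 − 0.9543²) = 1/√0.08931 = 3.346; τ_1 = 9.17/3.346 = 2.740 years.
Leg 2: 52.4 years is already measured on the ship.
Total: 2.740 + 52.40 years.

τ = 55.1 years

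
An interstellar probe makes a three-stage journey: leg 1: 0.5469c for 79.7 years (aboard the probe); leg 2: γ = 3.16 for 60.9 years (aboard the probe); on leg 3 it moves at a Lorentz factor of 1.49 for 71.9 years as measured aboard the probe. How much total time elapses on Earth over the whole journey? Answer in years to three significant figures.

Leg 1: γ = 1/√(1 − 0.5469²) = 1/√0.7009 = 1.194; Δt_1 = 1.194 × 79.7 = 95.20 years.
Leg 2: γ = 3.16; Δt_2 = 3.160 × 60.9 = 192.4 years.
Leg 3: γ = 1.49; Δt_3 = 1.490 × 71.9 = 107.1 years.
Total: 95.20 + 192.4 + 107.1 years.

Δt = 395 years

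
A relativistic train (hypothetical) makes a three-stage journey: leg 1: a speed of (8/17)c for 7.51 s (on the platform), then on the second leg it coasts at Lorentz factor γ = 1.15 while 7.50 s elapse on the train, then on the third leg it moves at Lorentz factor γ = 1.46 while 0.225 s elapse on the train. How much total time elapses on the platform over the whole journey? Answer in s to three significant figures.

Δt = 16.5 s

Leg 1: 7.51 s is already measured on the platform.
Leg 2: γ = 1.15; Δt_2 = 1.150 × 7.50 = 8.625 s.
Leg 3: γ = 1.46; Δt_3 = 1.460 × 0.225 = 0.3285 s.
Total: 7.510 + 8.625 + 0.3285 s.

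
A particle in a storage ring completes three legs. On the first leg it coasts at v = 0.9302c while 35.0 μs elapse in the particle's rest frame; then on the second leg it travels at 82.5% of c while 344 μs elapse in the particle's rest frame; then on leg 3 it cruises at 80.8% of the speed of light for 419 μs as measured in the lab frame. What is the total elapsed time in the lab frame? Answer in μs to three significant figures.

Leg 1: γ = 1/√(1 − 0.9302²) = 1/√0.1347 = 2.724; Δt_1 = 2.724 × 35.0 = 95.35 μs.
Leg 2: β = 0.825; γ = 1/√(1 − 0.825²) = 1/√0.3194 = 1.769; Δt_2 = 1.769 × 344 = 608.7 μs.
Leg 3: 419 μs is already measured in the lab frame.
Total: 95.35 + 608.7 + 419.0 μs.

Δt = 1120 μs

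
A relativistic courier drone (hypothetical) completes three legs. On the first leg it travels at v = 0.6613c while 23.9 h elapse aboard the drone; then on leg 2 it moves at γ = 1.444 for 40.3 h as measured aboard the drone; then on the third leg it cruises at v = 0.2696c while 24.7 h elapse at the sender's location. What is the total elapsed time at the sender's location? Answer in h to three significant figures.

Leg 1: γ = 1/√(1 − 0.6613²) = 1/√0.5627 = 1.333; Δt_1 = 1.333 × 23.9 = 31.86 h.
Leg 2: γ = 1.444; Δt_2 = 1.444 × 40.3 = 58.19 h.
Leg 3: 24.7 h is already measured at the sender's location.
Total: 31.86 + 58.19 + 24.70 h.

Δt = 115 h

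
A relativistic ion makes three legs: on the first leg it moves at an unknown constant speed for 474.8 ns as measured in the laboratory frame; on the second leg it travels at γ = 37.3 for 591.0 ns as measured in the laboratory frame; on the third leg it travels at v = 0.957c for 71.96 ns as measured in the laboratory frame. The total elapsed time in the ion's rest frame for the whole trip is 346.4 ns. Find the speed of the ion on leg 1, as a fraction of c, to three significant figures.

β = 0.758

Leg 1: speed unknown; τ_1 = 474.8/γ_1.
Leg 2: γ = 37.3; τ_2 = 591.0/37.30 = 15.84 ns.
Leg 3: γ = 1/√(1 − 0.957²) = 1/√0.08415 = 3.447; τ_3 = 71.96/3.447 = 20.87 ns.
Total proper time: τ_1 + 15.84 + 20.87 = 346.4, so τ_1 = 346.4 − 36.72 = 309.7 ns.
γ_1 = 474.8/309.7 = 1.533; β = √(1 − 1/γ²) = √0.5746.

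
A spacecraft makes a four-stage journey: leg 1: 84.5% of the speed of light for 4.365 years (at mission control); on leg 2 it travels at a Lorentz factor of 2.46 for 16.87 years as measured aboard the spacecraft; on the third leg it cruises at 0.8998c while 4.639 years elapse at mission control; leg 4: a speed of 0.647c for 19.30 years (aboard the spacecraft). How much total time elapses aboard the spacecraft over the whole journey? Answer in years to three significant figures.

Leg 1: β = 0.845; γ = 1/√(1 − 0.845²) = 1/√0.2860 = 1.870; τ_1 = 4.365/1.870 = 2.334 years.
Leg 2: 16.87 years is already measured aboard the spacecraft.
Leg 3: γ = 1/√(1 − 0.8998²) = 1/√0.1904 = 2.292; τ_3 = 4.639/2.292 = 2.024 years.
Leg 4: 19.30 years is already measured aboard the spacecraft.
Total: 2.334 + 16.87 + 2.024 + 19.30 years.

τ = 40.5 years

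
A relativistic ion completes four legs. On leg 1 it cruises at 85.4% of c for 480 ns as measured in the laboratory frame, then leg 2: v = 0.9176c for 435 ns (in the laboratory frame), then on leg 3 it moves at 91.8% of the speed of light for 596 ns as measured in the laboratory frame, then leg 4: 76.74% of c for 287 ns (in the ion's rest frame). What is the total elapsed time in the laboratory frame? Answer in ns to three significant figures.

Leg 1: 480 ns is already measured in the laboratory frame.
Leg 2: 435 ns is already measured in the laboratory frame.
Leg 3: 596 ns is already measured in the laboratory frame.
Leg 4: β = 0.7674; γ = 1/√(1 − 0.7674²) = 1/√0.4111 = 1.560; Δt_4 = 1.560 × 287 = 447.6 ns.
Total: 480.0 + 435.0 + 596.0 + 447.6 ns.

Δt = 1960 ns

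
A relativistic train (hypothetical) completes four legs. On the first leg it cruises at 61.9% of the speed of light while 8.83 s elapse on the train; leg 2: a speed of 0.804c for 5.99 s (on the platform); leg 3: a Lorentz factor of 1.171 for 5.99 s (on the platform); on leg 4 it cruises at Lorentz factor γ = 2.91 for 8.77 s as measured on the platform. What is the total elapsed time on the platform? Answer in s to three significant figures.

Leg 1: β = 0.619; γ = 1/√(1 − 0.619²) = 1/√0.6168 = 1.273; Δt_1 = 1.273 × 8.83 = 11.24 s.
Leg 2: 5.99 s is already measured on the platform.
Leg 3: 5.99 s is already measured on the platform.
Leg 4: 8.77 s is already measured on the platform.
Total: 11.24 + 5.990 + 5.990 + 8.770 s.

Δt = 32.0 s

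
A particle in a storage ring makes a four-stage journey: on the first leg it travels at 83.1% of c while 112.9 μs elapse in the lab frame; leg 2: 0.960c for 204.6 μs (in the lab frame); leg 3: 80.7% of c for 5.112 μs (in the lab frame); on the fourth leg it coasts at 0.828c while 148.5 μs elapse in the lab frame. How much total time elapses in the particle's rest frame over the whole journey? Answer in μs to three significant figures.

Leg 1: β = 0.831; γ = 1/√(1 − 0.831²) = 1/√0.3094 = 1.798; τ_1 = 112.9/1.798 = 62.80 μs.
Leg 2: γ = 1/√(1 − 0.960²) = 25/7 ≈ 3.571; τ_2 = 204.6/3.571 = 57.29 μs.
Leg 3: β = 0.807; γ = 1/√(1 − 0.807²) = 1/√0.3488 = 1.693; τ_3 = 5.112/1.693 = 3.019 μs.
Leg 4: γ = 1/√(1 − 0.828²) = 1/√0.3144 = 1.783; τ_4 = 148.5/1.783 = 83.27 μs.
Total: 62.80 + 57.29 + 3.019 + 83.27 μs.

τ = 206 μs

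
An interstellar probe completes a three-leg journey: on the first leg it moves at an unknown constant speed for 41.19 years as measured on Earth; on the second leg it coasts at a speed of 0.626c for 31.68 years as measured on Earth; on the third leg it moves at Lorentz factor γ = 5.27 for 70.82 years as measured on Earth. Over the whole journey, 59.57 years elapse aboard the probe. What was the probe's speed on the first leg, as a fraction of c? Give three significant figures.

Leg 1: speed unknown; τ_1 = 41.19/γ_1.
Leg 2: γ = 1/√(1 − 0.626²) = 1/√0.6081 = 1.282; τ_2 = 31.68/1.282 = 24.70 years.
Leg 3: γ = 5.27; τ_3 = 70.82/5.270 = 13.44 years.
Total proper time: τ_1 + 24.70 + 13.44 = 59.57, so τ_1 = 59.57 − 38.14 = 21.43 years.
γ_1 = 41.19/21.43 = 1.922; β = √(1 − 1/γ²) = √0.7294.

β = 0.854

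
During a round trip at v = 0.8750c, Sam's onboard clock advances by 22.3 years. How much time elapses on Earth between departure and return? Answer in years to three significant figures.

Δt = 46.1 years

γ = 1/√(1 − 0.8750²) = 1/√0.2344 = 2.066
Earth-frame duration is the dilated interval: Δt = γτ = 2.066 × 22.3 years.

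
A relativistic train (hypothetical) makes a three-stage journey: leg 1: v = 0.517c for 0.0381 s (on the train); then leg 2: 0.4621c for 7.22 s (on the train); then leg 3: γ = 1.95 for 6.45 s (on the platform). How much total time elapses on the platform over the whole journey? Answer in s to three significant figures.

Leg 1: γ = 1/√(1 − 0.517²) = 1/√0.7327 = 1.168; Δt_1 = 1.168 × 0.0381 = 0.04451 s.
Leg 2: γ = 1/√(1 − 0.4621²) = 1/√0.7865 = 1.128; Δt_2 = 1.128 × 7.22 = 8.141 s.
Leg 3: 6.45 s is already measured on the platform.
Total: 0.04451 + 8.141 + 6.450 s.

Δt = 14.6 s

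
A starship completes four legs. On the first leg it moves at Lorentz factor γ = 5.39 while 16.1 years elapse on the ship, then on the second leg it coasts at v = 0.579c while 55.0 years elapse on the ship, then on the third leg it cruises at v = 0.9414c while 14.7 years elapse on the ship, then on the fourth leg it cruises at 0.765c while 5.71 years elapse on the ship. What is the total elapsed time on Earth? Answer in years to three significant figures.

Leg 1: γ = 5.39; Δt_1 = 5.390 × 16.1 = 86.78 years.
Leg 2: γ = 1/√(1 − 0.579²) = 1/√0.6648 = 1.227; Δt_2 = 1.227 × 55.0 = 67.46 years.
Leg 3: γ = 1/√(1 − 0.9414²) = 1/√0.1138 = 2.965; Δt_3 = 2.965 × 14.7 = 43.58 years.
Leg 4: γ = 1/√(1 − 0.765²) = 1/√0.4148 = 1.553; Δt_4 = 1.553 × 5.71 = 8.866 years.
Total: 86.78 + 67.46 + 43.58 + 8.866 years.

Δt = 207 years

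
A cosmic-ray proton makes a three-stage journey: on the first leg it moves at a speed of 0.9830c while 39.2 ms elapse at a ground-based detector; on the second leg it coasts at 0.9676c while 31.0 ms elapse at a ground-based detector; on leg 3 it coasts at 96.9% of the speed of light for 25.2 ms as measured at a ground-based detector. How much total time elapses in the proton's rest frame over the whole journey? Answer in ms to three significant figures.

τ = 21.3 ms

Leg 1: γ = 1/√(1 − 0.9830²) = 1/√0.03371 = 5.446; τ_1 = 39.2/5.446 = 7.197 ms.
Leg 2: γ = 1/√(1 − 0.9676²) = 1/√0.06375 = 3.961; τ_2 = 31.0/3.961 = 7.827 ms.
Leg 3: β = 0.969; γ = 1/√(1 − 0.969²) = 1/√0.06104 = 4.048; τ_3 = 25.2/4.048 = 6.226 ms.
Total: 7.197 + 7.827 + 6.226 ms.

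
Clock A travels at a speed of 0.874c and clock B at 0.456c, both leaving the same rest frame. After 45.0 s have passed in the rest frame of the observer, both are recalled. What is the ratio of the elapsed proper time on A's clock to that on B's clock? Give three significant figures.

τ_A/τ_B = 0.546

A: γ = 1/√(1 − 0.874²) = 1/√0.2361 = 2.058. B: γ = 1/√(1 − 0.456²) = 1/√0.7921 = 1.124.
τ_A/τ_B = γ_B/γ_A = 1.124/2.058 = 0.5460, so τ_A/τ_B = 0.5460.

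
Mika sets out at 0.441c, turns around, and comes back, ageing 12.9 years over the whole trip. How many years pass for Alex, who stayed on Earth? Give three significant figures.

Δt = 14.4 years

γ = 1/√(1 − 0.441²) = 1/√0.8055 = 1.114
Earth-frame duration is the dilated interval: Δt = γτ = 1.114 × 12.9 years.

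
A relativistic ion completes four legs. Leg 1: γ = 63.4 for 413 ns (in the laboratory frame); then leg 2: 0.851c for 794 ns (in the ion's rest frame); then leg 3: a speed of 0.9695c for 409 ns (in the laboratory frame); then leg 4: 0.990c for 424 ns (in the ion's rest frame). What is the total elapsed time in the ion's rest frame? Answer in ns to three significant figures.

τ = 1320 ns

Leg 1: γ = 63.4; τ_1 = 413/63.40 = 6.514 ns.
Leg 2: 794 ns is already measured in the ion's rest frame.
Leg 3: γ = 1/√(1 − 0.9695²) = 1/√0.06007 = 4.080; τ_3 = 409/4.080 = 100.2 ns.
Leg 4: 424 ns is already measured in the ion's rest frame.
Total: 6.514 + 794.0 + 100.2 + 424.0 ns.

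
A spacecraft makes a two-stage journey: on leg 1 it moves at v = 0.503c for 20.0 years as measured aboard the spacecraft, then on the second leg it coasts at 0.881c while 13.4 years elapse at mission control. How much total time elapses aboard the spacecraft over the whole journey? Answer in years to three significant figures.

τ = 26.3 years

Leg 1: 20.0 years is already measured aboard the spacecraft.
Leg 2: γ = 1/√(1 − 0.881²) = 1/√0.2238 = 2.114; τ_2 = 13.4/2.114 = 6.340 years.
Total: 20.00 + 6.340 years.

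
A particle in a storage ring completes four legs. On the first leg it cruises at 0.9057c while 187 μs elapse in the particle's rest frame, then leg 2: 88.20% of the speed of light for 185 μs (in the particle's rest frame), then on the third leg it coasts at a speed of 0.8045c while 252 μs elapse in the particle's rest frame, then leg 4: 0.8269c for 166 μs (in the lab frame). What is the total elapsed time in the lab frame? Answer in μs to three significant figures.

Leg 1: γ = 1/√(1 − 0.9057²) = 1/√0.1797 = 2.359; Δt_1 = 2.359 × 187 = 441.1 μs.
Leg 2: β = 0.8820; γ = 1/√(1 − 0.8820²) = 1/√0.2221 = 2.122; Δt_2 = 2.122 × 185 = 392.6 μs.
Leg 3: γ = 1/√(1 − 0.8045²) = 1/√0.3528 = 1.684; Δt_3 = 1.684 × 252 = 424.3 μs.
Leg 4: 166 μs is already measured in the lab frame.
Total: 441.1 + 392.6 + 424.3 + 166.0 μs.

Δt = 1420 μs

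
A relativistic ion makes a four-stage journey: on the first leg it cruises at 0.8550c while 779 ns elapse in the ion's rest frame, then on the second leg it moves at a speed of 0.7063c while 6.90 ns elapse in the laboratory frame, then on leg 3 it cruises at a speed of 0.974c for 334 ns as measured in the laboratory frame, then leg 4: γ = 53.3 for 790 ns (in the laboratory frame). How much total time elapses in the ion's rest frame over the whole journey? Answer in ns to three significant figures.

τ = 874 ns

Leg 1: 779 ns is already measured in the ion's rest frame.
Leg 2: γ = 1/√(1 − 0.7063²) = 1/√0.5011 = 1.413; τ_2 = 6.90/1.413 = 4.885 ns.
Leg 3: γ = 1/√(1 − 0.974²) = 1/√0.05132 = 4.414; τ_3 = 334/4.414 = 75.67 ns.
Leg 4: γ = 53.3; τ_4 = 790/53.30 = 14.82 ns.
Total: 779.0 + 4.885 + 75.67 + 14.82 ns.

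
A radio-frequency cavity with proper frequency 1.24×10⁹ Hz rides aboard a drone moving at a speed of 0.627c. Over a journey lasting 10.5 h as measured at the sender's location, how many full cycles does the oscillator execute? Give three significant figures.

γ = 1/√(1 − 0.627²) = 1/√0.6069 = 1.284
The oscillator's own cycle count is N = f × τ where τ is the proper time aboard the drone. τ = Δt/γ = 10.5/1.284 = 8.180 h = 2.945×10⁴ s.
N = 1.24×10⁹ × 2.945×10⁴ = 3.651×10¹³.

N = 3.65×10¹³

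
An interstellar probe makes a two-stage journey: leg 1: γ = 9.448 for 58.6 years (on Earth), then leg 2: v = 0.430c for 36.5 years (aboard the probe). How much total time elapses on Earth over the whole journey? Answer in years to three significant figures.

Δt = 99.0 years

Leg 1: 58.6 years is already measured on Earth.
Leg 2: γ = 1/√(1 − 0.430²) = 1/√0.8151 = 1.108; Δt_2 = 1.108 × 36.5 = 40.43 years.
Total: 58.60 + 40.43 years.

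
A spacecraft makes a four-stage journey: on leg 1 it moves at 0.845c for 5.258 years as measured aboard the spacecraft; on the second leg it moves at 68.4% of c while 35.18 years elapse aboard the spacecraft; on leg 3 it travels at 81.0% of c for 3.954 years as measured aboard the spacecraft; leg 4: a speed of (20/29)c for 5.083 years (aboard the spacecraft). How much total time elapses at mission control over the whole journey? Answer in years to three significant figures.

Δt = 71.8 years

Leg 1: γ = 1/√(1 − 0.845²) = 1/√0.2860 = 1.870; Δt_1 = 1.870 × 5.258 = 9.832 years.
Leg 2: β = 0.684; γ = 1/√(1 − 0.684²) = 1/√0.5321 = 1.371; Δt_2 = 1.371 × 35.18 = 48.23 years.
Leg 3: β = 0.810; γ = 1/√(1 − 0.810²) = 1/√0.3439 = 1.705; Δt_3 = 1.705 × 3.954 = 6.742 years.
Leg 4: γ = 1/√(1 − (20/29)²) = 29/21 ≈ 1.381; Δt_4 = 1.381 × 5.083 = 7.019 years.
Total: 9.832 + 48.23 + 6.742 + 7.019 years.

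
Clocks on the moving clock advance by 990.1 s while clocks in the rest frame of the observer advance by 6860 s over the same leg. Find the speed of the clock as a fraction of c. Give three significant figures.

v = 0.990c

The proper time is measured on the moving clock (both events occur at the clock's location); Δt is measured in the rest frame of the observer. γ = Δt/τ = 6860/990.1 = 6.929.
β = √(1 − 1/γ²) = √(1 − 0.02083) = √0.9792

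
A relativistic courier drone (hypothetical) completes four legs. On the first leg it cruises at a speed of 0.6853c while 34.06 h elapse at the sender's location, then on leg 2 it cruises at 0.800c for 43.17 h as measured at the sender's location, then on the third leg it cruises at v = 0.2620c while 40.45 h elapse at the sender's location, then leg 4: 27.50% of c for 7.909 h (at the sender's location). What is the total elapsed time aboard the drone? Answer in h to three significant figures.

Leg 1: γ = 1/√(1 − 0.6853²) = 1/√0.5304 = 1.373; τ_1 = 34.06/1.373 = 24.80 h.
Leg 2: γ = 1/√(1 − 0.800²) = 5/3 ≈ 1.667; τ_2 = 43.17/1.667 = 25.90 h.
Leg 3: γ = 1/√(1 − 0.2620²) = 1/√0.9314 = 1.036; τ_3 = 40.45/1.036 = 39.04 h.
Leg 4: β = 0.2750; γ = 1/√(1 − 0.2750²) = 1/√0.9244 = 1.040; τ_4 = 7.909/1.040 = 7.604 h.
Total: 24.80 + 25.90 + 39.04 + 7.604 h.

τ = 97.3 h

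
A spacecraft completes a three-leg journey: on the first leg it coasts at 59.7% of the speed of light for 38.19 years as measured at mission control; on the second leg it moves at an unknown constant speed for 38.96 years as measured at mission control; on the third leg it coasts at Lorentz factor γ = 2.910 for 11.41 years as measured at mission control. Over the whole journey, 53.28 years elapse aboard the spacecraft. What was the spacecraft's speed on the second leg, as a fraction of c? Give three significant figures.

Leg 1: β = 0.597; γ = 1/√(1 − 0.597²) = 1/√0.6436 = 1.247; τ_1 = 38.19/1.247 = 30.64 years.
Leg 2: speed unknown; τ_2 = 38.96/γ_2.
Leg 3: γ = 2.910; τ_3 = 11.41/2.910 = 3.921 years.
Total proper time: 30.64 + τ_2 + 3.921 = 53.28, so τ_2 = 53.28 − 34.56 = 18.72 years.
γ_2 = 38.96/18.72 = 2.081; β = √(1 − 1/γ²) = √0.7691.

β = 0.877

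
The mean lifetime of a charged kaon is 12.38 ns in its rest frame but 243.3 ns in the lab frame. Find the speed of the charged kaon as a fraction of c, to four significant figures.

γ = Δt/τ₀ = 243.3/12.38 = 19.65
β = √(1 − 1/γ²) = √(1 − 0.002589) = √0.9974

β = 0.9987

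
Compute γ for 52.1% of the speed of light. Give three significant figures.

β = 0.521; γ = 1/√(1 − 0.521²) = 1/√0.7286 = 1.172

γ = 1.17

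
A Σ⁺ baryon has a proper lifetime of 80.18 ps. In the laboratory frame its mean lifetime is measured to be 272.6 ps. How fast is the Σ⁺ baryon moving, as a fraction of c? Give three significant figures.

γ = Δt/τ₀ = 272.6/80.18 = 3.400
β = √(1 − 1/γ²) = √(1 − 0.08651) = √0.9135

β = 0.956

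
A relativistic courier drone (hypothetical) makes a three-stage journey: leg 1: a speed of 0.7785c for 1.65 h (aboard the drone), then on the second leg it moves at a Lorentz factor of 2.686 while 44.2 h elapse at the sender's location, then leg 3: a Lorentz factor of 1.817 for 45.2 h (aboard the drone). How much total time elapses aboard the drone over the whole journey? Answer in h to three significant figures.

τ = 63.3 h

Leg 1: 1.65 h is already measured aboard the drone.
Leg 2: γ = 2.686; τ_2 = 44.2/2.686 = 16.46 h.
Leg 3: 45.2 h is already measured aboard the drone.
Total: 1.650 + 16.46 + 45.20 h.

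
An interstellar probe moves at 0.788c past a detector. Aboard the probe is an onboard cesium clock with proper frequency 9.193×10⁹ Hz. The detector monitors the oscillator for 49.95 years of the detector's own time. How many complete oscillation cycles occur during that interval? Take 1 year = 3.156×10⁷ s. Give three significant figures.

γ = 1/√(1 − 0.788²) = 1/√0.3791 = 1.624
During 49.95 years of lab time, the oscillator's proper time advances by τ = Δt/γ = 49.95/1.624 = 30.75 years = 9.706×10⁸ s.
N = f × τ = 9.193×10⁹ × 9.706×10⁸ = 8.922×10¹⁸.

N = 8.92×10¹⁸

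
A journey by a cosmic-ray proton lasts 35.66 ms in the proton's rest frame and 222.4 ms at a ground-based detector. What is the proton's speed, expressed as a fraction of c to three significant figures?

The proper time is measured in the proton's rest frame (both events occur at the proton's location); Δt is measured at a ground-based detector. γ = Δt/τ = 222.4/35.66 = 6.237.
β = √(1 − 1/γ²) = √(1 − 0.02571) = √0.9743

β = 0.987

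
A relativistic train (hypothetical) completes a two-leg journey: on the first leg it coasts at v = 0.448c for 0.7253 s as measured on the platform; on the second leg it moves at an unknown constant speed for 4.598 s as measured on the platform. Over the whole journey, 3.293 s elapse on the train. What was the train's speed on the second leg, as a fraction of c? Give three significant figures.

β = 0.818

Leg 1: γ = 1/√(1 − 0.448²) = 1/√0.7993 = 1.119; τ_1 = 0.7253/1.119 = 0.6484 s.
Leg 2: speed unknown; τ_2 = 4.598/γ_2.
Total proper time: 0.6484 + τ_2 = 3.293, so τ_2 = 3.293 − 0.6484 = 2.645 s.
γ_2 = 4.598/2.645 = 1.739; β = √(1 − 1/γ²) = √0.6692.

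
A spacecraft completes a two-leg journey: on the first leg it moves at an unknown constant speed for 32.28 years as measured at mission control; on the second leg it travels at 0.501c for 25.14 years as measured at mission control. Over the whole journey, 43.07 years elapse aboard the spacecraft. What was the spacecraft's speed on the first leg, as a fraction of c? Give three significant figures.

Leg 1: speed unknown; τ_1 = 32.28/γ_1.
Leg 2: γ = 1/√(1 − 0.501²) = 1/√0.7490 = 1.155; τ_2 = 25.14/1.155 = 21.76 years.
Total proper time: τ_1 + 21.76 = 43.07, so τ_1 = 43.07 − 21.76 = 21.31 years.
γ_1 = 32.28/21.31 = 1.515; β = √(1 − 1/γ²) = √0.5641.

β = 0.751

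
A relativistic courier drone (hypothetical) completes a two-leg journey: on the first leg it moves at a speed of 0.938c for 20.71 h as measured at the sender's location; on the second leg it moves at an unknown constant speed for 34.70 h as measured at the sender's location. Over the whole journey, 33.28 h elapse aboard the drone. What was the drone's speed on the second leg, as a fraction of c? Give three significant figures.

Leg 1: γ = 1/√(1 − 0.938²) = 1/√0.1202 = 2.885; τ_1 = 20.71/2.885 = 7.179 h.
Leg 2: speed unknown; τ_2 = 34.70/γ_2.
Total proper time: 7.179 + τ_2 = 33.28, so τ_2 = 33.28 − 7.179 = 26.10 h.
γ_2 = 34.70/26.10 = 1.329; β = √(1 − 1/γ²) = √0.4342.

β = 0.659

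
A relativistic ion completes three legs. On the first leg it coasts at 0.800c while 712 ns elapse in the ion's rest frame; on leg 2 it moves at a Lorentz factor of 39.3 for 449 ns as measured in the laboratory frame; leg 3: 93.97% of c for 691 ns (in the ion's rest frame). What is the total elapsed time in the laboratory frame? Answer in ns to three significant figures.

Leg 1: γ = 1/√(1 − 0.800²) = 5/3 ≈ 1.667; Δt_1 = 1.667 × 712 = 1187 ns.
Leg 2: 449 ns is already measured in the laboratory frame.
Leg 3: β = 0.9397; γ = 1/√(1 − 0.9397²) = 1/√0.1170 = 2.924; Δt_3 = 2.924 × 691 = 2020 ns.
Total: 1187 + 449.0 + 2020 ns.

Δt = 3660 ns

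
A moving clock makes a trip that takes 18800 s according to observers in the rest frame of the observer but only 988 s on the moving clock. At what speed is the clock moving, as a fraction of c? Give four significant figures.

The proper time is measured on the moving clock (both events occur at the clock's location); Δt is measured in the rest frame of the observer. γ = Δt/τ = 18800/988 = 19.03.
β = √(1 − 1/γ²) = √(1 − 0.002762) = √0.9972

v = 0.9986c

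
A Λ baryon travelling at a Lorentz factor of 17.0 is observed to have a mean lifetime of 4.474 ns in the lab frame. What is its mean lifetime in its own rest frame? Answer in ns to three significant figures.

γ = 17.0
The lab-frame lifetime is the dilated interval; the proper lifetime is τ₀ = Δt/γ = 4.474/17.00 ns.

τ₀ = 0.263 ns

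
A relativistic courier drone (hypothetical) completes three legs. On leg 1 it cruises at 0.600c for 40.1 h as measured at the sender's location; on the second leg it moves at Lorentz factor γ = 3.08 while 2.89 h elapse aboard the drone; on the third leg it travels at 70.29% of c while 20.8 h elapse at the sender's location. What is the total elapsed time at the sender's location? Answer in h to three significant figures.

Δt = 69.8 h

Leg 1: 40.1 h is already measured at the sender's location.
Leg 2: γ = 3.08; Δt_2 = 3.080 × 2.89 = 8.901 h.
Leg 3: 20.8 h is already measured at the sender's location.
Total: 40.10 + 8.901 + 20.80 h.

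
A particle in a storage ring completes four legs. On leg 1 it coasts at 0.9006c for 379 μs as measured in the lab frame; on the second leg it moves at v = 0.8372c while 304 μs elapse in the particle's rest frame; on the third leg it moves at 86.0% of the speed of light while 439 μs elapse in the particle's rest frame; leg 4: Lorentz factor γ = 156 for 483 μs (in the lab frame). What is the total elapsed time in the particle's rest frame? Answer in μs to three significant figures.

Leg 1: γ = 1/√(1 − 0.9006²) = 1/√0.1889 = 2.301; τ_1 = 379/2.301 = 164.7 μs.
Leg 2: 304 μs is already measured in the particle's rest frame.
Leg 3: 439 μs is already measured in the particle's rest frame.
Leg 4: γ = 156; τ_4 = 483/156.0 = 3.096 μs.
Total: 164.7 + 304.0 + 439.0 + 3.096 μs.

τ = 911 μs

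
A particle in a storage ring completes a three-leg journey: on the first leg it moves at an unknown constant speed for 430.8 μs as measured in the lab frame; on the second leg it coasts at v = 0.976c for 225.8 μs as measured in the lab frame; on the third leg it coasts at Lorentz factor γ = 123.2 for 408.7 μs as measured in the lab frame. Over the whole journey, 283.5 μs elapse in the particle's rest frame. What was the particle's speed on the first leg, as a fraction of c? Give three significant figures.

Leg 1: speed unknown; τ_1 = 430.8/γ_1.
Leg 2: γ = 1/√(1 − 0.976²) = 1/√0.04742 = 4.592; τ_2 = 225.8/4.592 = 49.17 μs.
Leg 3: γ = 123.2; τ_3 = 408.7/123.2 = 3.317 μs.
Total proper time: τ_1 + 49.17 + 3.317 = 283.5, so τ_1 = 283.5 − 52.49 = 231.0 μs.
γ_1 = 430.8/231.0 = 1.865; β = √(1 − 1/γ²) = √0.7125.

β = 0.844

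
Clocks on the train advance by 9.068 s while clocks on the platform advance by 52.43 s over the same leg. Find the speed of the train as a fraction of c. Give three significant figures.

v = 0.985c

The proper time is measured on the train (both events occur at the train's location); Δt is measured on the platform. γ = Δt/τ = 52.43/9.068 = 5.782.
β = √(1 − 1/γ²) = √(1 − 0.02991) = √0.9701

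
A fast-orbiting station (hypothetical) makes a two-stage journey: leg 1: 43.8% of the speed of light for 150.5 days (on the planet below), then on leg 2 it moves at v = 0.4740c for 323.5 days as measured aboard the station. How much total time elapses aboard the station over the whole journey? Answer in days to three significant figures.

Leg 1: β = 0.438; γ = 1/√(1 − 0.438²) = 1/√0.8082 = 1.112; τ_1 = 150.5/1.112 = 135.3 days.
Leg 2: 323.5 days is already measured aboard the station.
Total: 135.3 + 323.5 days.

τ = 459 days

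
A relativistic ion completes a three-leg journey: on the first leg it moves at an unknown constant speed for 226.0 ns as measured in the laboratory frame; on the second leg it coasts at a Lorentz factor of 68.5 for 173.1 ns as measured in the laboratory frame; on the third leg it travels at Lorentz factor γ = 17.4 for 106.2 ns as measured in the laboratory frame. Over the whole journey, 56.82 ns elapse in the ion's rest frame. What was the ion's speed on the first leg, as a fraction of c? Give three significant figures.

β = 0.977

Leg 1: speed unknown; τ_1 = 226.0/γ_1.
Leg 2: γ = 68.5; τ_2 = 173.1/68.50 = 2.527 ns.
Leg 3: γ = 17.4; τ_3 = 106.2/17.40 = 6.103 ns.
Total proper time: τ_1 + 2.527 + 6.103 = 56.82, so τ_1 = 56.82 − 8.630 = 48.19 ns.
γ_1 = 226.0/48.19 = 4.690; β = √(1 − 1/γ²) = √0.9545.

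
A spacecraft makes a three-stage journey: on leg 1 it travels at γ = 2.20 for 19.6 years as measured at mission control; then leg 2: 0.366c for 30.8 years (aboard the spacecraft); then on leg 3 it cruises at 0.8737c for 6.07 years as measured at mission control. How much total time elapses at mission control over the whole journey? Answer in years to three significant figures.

Leg 1: 19.6 years is already measured at mission control.
Leg 2: γ = 1/√(1 − 0.366²) = 1/√0.8660 = 1.075; Δt_2 = 1.075 × 30.8 = 33.10 years.
Leg 3: 6.07 years is already measured at mission control.
Total: 19.60 + 33.10 + 6.070 years.

Δt = 58.8 years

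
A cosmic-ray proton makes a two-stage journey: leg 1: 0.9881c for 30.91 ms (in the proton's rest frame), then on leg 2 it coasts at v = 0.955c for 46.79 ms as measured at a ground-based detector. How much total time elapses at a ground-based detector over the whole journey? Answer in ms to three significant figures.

Δt = 248 ms

Leg 1: γ = 1/√(1 − 0.9881²) = 1/√0.02366 = 6.501; Δt_1 = 6.501 × 30.91 = 201.0 ms.
Leg 2: 46.79 ms is already measured at a ground-based detector.
Total: 201.0 + 46.79 ms.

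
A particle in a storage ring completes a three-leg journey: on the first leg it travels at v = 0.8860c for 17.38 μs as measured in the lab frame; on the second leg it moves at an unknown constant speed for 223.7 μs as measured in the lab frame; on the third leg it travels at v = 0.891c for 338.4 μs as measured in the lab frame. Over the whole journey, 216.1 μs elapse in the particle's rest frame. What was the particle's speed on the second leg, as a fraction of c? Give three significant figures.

β = 0.970

Leg 1: γ = 1/√(1 − 0.8860²) = 1/√0.2150 = 2.157; τ_1 = 17.38/2.157 = 8.059 μs.
Leg 2: speed unknown; τ_2 = 223.7/γ_2.
Leg 3: γ = 1/√(1 − 0.891²) = 1/√0.2061 = 2.203; τ_3 = 338.4/2.203 = 153.6 μs.
Total proper time: 8.059 + τ_2 + 153.6 = 216.1, so τ_2 = 216.1 − 161.7 = 54.41 μs.
γ_2 = 223.7/54.41 = 4.112; β = √(1 − 1/γ²) = √0.9408.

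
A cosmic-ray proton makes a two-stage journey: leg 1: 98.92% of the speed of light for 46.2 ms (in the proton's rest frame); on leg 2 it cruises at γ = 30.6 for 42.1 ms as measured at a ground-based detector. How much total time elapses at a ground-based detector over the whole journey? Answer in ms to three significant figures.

Δt = 357 ms

Leg 1: β = 0.9892; γ = 1/√(1 − 0.9892²) = 1/√0.02148 = 6.823; Δt_1 = 6.823 × 46.2 = 315.2 ms.
Leg 2: 42.1 ms is already measured at a ground-based detector.
Total: 315.2 + 42.10 ms.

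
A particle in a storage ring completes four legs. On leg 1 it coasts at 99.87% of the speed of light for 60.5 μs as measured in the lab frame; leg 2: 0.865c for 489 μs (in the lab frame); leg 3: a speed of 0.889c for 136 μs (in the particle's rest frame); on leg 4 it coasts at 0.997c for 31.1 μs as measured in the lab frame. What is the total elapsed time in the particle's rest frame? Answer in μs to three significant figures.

Leg 1: β = 0.9987; γ = 1/√(1 − 0.9987²) = 1/√0.002598 = 19.62; τ_1 = 60.5/19.62 = 3.084 μs.
Leg 2: γ = 1/√(1 − 0.865²) = 1/√0.2518 = 1.993; τ_2 = 489/1.993 = 245.4 μs.
Leg 3: 136 μs is already measured in the particle's rest frame.
Leg 4: γ = 1/√(1 − 0.997²) = 1/√0.005991 = 12.92; τ_4 = 31.1/12.92 = 2.407 μs.
Total: 3.084 + 245.4 + 136.0 + 2.407 μs.

τ = 387 μs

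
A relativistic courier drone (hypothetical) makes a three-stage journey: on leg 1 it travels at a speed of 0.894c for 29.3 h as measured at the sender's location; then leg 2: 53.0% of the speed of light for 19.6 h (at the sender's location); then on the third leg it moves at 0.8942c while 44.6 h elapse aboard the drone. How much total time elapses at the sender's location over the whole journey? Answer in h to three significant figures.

Δt = 149 h

Leg 1: 29.3 h is already measured at the sender's location.
Leg 2: 19.6 h is already measured at the sender's location.
Leg 3: γ = 1/√(1 − 0.8942²) = 1/√0.2004 = 2.234; Δt_3 = 2.234 × 44.6 = 99.63 h.
Total: 29.30 + 19.60 + 99.63 h.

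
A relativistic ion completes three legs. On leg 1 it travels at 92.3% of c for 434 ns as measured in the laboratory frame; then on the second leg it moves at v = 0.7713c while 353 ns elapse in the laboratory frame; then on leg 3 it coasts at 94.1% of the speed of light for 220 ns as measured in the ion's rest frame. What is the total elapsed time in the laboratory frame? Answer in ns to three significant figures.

Δt = 1440 ns

Leg 1: 434 ns is already measured in the laboratory frame.
Leg 2: 353 ns is already measured in the laboratory frame.
Leg 3: β = 0.941; γ = 1/√(1 − 0.941²) = 1/√0.1145 = 2.955; Δt_3 = 2.955 × 220 = 650.1 ns.
Total: 434.0 + 353.0 + 650.1 ns.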